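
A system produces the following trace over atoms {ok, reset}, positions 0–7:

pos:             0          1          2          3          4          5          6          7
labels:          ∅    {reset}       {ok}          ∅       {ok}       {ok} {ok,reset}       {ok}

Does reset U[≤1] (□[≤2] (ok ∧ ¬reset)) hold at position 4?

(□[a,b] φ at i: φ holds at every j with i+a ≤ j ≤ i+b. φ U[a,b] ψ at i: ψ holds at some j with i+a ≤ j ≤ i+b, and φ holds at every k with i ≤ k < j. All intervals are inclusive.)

Need some j in [4,5] with □[≤2] (ok ∧ ¬reset), and reset at every k in [4,j-1].
  j=4: □[≤2] (ok ∧ ¬reset) — fails at 6.
  j=5: □[≤2] (ok ∧ ¬reset) — fails at 6.
No j in the window works → until fails.

False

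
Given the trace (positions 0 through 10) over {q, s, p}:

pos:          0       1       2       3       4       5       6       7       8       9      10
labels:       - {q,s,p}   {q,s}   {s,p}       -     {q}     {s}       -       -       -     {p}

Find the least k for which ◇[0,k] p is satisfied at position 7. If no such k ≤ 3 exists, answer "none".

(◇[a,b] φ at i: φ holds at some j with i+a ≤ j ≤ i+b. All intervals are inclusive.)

3

Scan j = 7,8,… for p:
  j=7: fails
  j=8: fails
  j=9: fails
  j=10: holds
First hit at j=10, so smallest k = 10-7 = 3.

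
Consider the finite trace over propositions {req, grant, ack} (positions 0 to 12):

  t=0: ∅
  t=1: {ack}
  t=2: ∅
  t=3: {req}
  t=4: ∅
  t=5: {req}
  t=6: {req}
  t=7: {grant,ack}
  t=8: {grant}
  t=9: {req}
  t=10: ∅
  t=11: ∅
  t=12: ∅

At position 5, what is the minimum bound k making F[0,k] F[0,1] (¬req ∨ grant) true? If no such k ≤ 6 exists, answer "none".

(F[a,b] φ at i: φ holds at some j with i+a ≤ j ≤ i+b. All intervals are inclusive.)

1

Scan j = 5,6,… for F[0,1] (¬req ∨ grant):
  j=5: fails
  j=6: holds
First hit at j=6, so smallest k = 6-5 = 1.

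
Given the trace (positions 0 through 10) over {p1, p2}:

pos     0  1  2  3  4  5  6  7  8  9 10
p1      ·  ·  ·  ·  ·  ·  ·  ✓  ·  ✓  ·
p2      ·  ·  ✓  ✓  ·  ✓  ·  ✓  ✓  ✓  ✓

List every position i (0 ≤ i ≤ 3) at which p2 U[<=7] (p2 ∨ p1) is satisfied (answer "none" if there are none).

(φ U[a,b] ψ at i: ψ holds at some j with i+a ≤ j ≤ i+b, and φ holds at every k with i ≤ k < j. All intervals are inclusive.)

Evaluate at each i in [0,3]:
  i=0: ✗ (lhs fails at k=0 before rhs at j=2)
  i=1: ✗ (lhs fails at k=1 before rhs at j=2)
  i=2: ✓ (rhs at j=2)
  i=3: ✓ (rhs at j=3)

2, 3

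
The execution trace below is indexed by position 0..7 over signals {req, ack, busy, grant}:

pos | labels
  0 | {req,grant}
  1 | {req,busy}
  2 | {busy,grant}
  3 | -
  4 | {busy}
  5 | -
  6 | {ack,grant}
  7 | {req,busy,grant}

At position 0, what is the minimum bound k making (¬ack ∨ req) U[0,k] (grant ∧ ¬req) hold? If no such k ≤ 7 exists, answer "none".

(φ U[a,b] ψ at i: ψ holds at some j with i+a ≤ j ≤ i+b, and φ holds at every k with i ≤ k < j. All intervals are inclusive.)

2

Need earliest j ≥ 0 with (grant ∧ ¬req), and (¬ack ∨ req) at every k in [0,j-1].
  j=0: rhs fails.
  j=1: rhs fails.
  j=2: rhs holds; lhs holds on [0,1]. k = 2.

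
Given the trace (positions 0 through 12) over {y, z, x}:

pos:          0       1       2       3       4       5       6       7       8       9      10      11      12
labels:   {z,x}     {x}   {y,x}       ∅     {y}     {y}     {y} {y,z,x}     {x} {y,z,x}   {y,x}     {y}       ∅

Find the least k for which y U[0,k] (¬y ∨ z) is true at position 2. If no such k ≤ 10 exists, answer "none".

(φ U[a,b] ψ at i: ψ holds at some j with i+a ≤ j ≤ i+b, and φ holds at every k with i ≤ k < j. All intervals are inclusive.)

1

Need earliest j ≥ 2 with (¬y ∨ z), and y at every k in [2,j-1].
  j=2: rhs fails.
  j=3: rhs holds; lhs holds on [2,2]. k = 1.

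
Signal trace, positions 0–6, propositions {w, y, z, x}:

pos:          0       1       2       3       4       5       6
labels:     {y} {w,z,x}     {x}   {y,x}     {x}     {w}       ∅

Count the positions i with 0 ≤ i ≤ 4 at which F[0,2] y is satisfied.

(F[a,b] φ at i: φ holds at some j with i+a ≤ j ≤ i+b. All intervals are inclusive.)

4

Evaluate at each i in [0,4]:
  i=0: ✓ (witness j=0)
  i=1: ✓ (witness j=3)
  i=2: ✓ (witness j=3)
  i=3: ✓ (witness j=3)
  i=4: ✗ (none in [4,6])
Positions where it holds: {0, 1, 2, 3} → 4.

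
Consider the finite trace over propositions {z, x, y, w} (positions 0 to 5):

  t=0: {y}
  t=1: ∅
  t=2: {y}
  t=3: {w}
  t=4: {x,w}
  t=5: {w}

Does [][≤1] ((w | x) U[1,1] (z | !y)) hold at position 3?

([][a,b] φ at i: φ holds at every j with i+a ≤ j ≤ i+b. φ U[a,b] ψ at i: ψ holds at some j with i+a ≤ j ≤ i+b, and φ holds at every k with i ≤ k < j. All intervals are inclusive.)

Yes

Check ((w | x) U[1,1] (z | !y)) at every j in [3,4]:
  j=3: holds
  j=4: holds
All positions satisfy it → formula holds.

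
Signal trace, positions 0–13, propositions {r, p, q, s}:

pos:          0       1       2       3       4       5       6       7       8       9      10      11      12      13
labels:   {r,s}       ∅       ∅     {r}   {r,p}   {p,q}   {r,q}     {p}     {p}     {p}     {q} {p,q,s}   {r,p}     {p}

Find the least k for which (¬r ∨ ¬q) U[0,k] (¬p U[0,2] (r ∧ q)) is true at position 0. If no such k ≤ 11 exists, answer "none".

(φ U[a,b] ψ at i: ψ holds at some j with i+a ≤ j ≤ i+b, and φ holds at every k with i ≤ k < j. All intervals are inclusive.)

6

Need earliest j ≥ 0 with (¬p U[0,2] (r ∧ q)), and (¬r ∨ ¬q) at every k in [0,j-1].
  j=0: rhs fails.
  j=1: rhs fails.
  j=2: rhs fails.
  j=3: rhs fails.
  j=4: rhs fails.
  j=5: rhs fails.
  j=6: rhs holds; lhs holds on [0,5]. k = 6.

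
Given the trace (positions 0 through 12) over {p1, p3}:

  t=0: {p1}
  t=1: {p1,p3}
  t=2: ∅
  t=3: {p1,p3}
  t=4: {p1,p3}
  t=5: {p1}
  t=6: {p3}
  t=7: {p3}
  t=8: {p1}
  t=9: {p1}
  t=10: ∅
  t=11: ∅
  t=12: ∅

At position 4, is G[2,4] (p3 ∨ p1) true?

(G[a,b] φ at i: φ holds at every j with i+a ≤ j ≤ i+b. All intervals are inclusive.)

Check (p3 ∨ p1) at every j in [6,8]:
  j=6: true
  j=7: true
  j=8: true
All positions satisfy it → formula holds.

Yes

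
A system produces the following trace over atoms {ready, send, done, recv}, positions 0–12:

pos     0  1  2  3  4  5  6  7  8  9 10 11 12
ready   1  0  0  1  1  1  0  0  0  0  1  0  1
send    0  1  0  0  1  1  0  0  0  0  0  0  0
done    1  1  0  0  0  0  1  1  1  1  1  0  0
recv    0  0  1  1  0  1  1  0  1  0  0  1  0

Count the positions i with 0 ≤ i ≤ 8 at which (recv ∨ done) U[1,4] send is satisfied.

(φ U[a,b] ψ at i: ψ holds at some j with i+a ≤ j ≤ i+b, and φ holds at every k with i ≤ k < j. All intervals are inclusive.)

Evaluate at each i in [0,8]:
  i=0: ✓ (rhs at j=1; lhs holds on [0,0])
  i=1: ✓ (rhs at j=4; lhs holds on [1,3])
  i=2: ✓ (rhs at j=4; lhs holds on [2,3])
  i=3: ✓ (rhs at j=4; lhs holds on [3,3])
  i=4: ✗ (lhs fails at k=4 before rhs at j=5)
  i=5: ✗ (no rhs in [6,9])
  i=6: ✗ (no rhs in [7,10])
  i=7: ✗ (no rhs in [8,11])
  i=8: ✗ (no rhs in [9,12])
Positions where it holds: {0, 1, 2, 3} → 4.

4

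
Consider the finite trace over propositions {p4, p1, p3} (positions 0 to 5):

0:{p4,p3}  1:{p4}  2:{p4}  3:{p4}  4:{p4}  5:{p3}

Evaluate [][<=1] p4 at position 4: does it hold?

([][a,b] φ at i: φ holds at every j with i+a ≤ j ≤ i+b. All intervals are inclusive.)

Check p4 at every j in [4,5]:
  j=4: true
  j=5: false
Fails at j=5 → formula fails.

Does not hold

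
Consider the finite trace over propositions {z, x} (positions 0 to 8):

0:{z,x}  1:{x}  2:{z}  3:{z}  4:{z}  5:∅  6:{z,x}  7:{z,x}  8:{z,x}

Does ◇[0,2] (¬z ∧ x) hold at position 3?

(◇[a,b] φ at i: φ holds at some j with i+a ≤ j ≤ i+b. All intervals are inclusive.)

Check (¬z ∧ x) at each j in [3,5]:
  j=3: false
  j=4: false
  j=5: false
No position in the window satisfies it → formula fails.

Does not hold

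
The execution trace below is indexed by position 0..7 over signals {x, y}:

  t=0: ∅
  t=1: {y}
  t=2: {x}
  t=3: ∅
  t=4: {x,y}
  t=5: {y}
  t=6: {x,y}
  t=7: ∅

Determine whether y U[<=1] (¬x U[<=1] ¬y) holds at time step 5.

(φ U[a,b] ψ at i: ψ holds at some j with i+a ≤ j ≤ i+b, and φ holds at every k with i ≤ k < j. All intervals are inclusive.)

Need some j in [5,6] with (¬x U[<=1] ¬y), and y at every k in [5,j-1].
  j=5: (¬x U[<=1] ¬y) — fails.
  j=6: (¬x U[<=1] ¬y) — fails.
No j in the window works → until fails.

Does not hold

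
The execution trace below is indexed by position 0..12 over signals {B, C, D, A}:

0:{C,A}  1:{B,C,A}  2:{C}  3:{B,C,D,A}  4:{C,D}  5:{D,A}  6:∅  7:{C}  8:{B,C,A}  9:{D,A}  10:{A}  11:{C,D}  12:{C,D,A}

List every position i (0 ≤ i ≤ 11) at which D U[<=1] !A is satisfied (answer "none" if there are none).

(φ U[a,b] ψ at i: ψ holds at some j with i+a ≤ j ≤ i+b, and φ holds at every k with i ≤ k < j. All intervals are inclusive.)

Evaluate at each i in [0,11]:
  i=0: ✗ (no rhs in [0,1])
  i=1: ✗ (lhs fails at k=1 before rhs at j=2)
  i=2: ✓ (rhs at j=2)
  i=3: ✓ (rhs at j=4; lhs holds on [3,3])
  i=4: ✓ (rhs at j=4)
  i=5: ✓ (rhs at j=6; lhs holds on [5,5])
  i=6: ✓ (rhs at j=6)
  i=7: ✓ (rhs at j=7)
  i=8: ✗ (no rhs in [8,9])
  i=9: ✗ (no rhs in [9,10])
  i=10: ✗ (lhs fails at k=10 before rhs at j=11)
  i=11: ✓ (rhs at j=11)

2, 3, 4, 5, 6, 7, 11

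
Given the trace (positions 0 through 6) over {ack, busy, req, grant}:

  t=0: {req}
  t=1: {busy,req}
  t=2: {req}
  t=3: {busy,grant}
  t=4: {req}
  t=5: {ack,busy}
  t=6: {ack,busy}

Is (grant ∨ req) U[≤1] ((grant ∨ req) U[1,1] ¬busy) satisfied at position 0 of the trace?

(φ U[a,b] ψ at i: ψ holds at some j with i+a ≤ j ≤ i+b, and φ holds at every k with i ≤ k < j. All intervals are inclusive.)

Need some j in [0,1] with ((grant ∨ req) U[1,1] ¬busy), and (grant ∨ req) at every k in [0,j-1].
  j=0: ((grant ∨ req) U[1,1] ¬busy) — fails.
  j=1: ((grant ∨ req) U[1,1] ¬busy) holds; (grant ∨ req) holds at every k in [0,0] → satisfied.

Holds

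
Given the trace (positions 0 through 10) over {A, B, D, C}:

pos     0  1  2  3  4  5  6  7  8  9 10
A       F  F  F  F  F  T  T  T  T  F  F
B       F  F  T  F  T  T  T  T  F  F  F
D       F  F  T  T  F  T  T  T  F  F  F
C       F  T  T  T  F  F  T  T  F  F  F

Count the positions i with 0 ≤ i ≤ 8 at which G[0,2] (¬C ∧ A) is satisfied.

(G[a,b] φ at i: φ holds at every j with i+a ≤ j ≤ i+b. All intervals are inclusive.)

0

Evaluate at each i in [0,8]:
  i=0: ✗ (fails at j=0)
  i=1: ✗ (fails at j=1)
  i=2: ✗ (fails at j=2)
  i=3: ✗ (fails at j=3)
  i=4: ✗ (fails at j=4)
  i=5: ✗ (fails at j=6)
  i=6: ✗ (fails at j=6)
  i=7: ✗ (fails at j=7)
  i=8: ✗ (fails at j=9)
Positions where it holds: {} → 0.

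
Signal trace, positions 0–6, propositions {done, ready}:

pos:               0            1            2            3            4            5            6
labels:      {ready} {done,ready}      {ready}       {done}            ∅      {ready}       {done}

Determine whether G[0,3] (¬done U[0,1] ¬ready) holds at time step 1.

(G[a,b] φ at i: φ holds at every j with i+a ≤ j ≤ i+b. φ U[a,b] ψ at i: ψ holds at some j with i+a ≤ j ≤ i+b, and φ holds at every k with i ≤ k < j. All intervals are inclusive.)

False

Check (¬done U[0,1] ¬ready) at every j in [1,4]:
  j=1: fails
  j=2: holds
  j=3: holds
  j=4: holds
Fails at j=1 → formula fails.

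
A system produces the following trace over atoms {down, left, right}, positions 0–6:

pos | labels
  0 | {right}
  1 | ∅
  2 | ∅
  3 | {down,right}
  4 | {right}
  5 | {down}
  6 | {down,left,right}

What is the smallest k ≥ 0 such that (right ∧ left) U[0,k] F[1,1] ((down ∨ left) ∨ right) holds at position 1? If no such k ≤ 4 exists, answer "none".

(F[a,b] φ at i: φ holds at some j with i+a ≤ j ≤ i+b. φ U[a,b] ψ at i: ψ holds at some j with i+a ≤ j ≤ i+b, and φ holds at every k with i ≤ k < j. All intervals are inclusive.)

Need earliest j ≥ 1 with F[1,1] ((down ∨ left) ∨ right), and (right ∧ left) at every k in [1,j-1].
  j=1: rhs fails.
  j=2: rhs holds but lhs fails at k=1.
  j=3: rhs holds but lhs fails at k=1.
  j=4: rhs holds but lhs fails at k=1.
  j=5: rhs holds but lhs fails at k=1.
No witness within the range → none.

none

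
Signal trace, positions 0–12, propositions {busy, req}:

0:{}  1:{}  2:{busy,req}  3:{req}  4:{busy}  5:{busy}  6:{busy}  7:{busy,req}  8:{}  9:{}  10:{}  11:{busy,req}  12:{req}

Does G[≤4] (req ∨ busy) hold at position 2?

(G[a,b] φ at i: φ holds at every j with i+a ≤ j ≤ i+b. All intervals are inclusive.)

Yes

Check (req ∨ busy) at every j in [2,6]:
  j=2: true
  j=3: true
  j=4: true
  j=5: true
  j=6: true
All positions satisfy it → formula holds.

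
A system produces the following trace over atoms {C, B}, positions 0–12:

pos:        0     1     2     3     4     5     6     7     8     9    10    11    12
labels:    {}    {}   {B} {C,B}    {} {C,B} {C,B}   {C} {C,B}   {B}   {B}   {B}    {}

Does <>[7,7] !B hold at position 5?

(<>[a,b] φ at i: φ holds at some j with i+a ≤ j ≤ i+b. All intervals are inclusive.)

Holds

Check !B at each j in [12,12]:
  j=12: true
Found at j=12 → formula holds.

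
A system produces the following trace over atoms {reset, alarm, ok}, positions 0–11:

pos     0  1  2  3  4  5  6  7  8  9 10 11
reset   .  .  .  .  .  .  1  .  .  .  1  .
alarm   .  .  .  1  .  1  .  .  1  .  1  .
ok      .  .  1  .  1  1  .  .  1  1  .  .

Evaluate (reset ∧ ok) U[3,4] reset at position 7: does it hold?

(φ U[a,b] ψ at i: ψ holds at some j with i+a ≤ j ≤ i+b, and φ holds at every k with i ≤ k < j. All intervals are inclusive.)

Need some j in [10,11] with reset, and (reset ∧ ok) at every k in [7,j-1].
  j=10: reset holds, but (reset ∧ ok) fails at k=7 → not this j.
  j=11: reset false.
No j in the window works → until fails.

Does not hold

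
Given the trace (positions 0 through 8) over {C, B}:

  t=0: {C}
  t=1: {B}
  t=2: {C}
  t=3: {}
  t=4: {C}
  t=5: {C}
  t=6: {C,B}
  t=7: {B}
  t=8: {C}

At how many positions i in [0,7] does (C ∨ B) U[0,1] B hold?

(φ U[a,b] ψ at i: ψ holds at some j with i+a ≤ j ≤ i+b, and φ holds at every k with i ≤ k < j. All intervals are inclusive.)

5

Evaluate at each i in [0,7]:
  i=0: ✓ (rhs at j=1; lhs holds on [0,0])
  i=1: ✓ (rhs at j=1)
  i=2: ✗ (no rhs in [2,3])
  i=3: ✗ (no rhs in [3,4])
  i=4: ✗ (no rhs in [4,5])
  i=5: ✓ (rhs at j=6; lhs holds on [5,5])
  i=6: ✓ (rhs at j=6)
  i=7: ✓ (rhs at j=7)
Positions where it holds: {0, 1, 5, 6, 7} → 5.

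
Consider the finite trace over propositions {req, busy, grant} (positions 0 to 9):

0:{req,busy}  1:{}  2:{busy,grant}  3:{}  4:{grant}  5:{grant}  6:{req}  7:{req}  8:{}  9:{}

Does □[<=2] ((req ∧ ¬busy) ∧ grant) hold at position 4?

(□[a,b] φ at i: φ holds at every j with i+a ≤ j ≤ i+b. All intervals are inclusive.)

Check ((req ∧ ¬busy) ∧ grant) at every j in [4,6]:
  j=4: false
  j=5: false
  j=6: false
Fails at j=4 → formula fails.

False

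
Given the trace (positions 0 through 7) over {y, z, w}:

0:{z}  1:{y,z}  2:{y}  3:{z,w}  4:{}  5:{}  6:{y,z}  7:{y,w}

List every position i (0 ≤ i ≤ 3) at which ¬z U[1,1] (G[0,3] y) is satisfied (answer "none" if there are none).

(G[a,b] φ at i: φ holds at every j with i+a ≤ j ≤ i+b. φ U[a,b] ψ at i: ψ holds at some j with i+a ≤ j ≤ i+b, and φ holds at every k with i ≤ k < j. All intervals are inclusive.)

Evaluate at each i in [0,3]:
  i=0: ✗ (no rhs in [1,1])
  i=1: ✗ (no rhs in [2,2])
  i=2: ✗ (no rhs in [3,3])
  i=3: ✗ (no rhs in [4,4])

none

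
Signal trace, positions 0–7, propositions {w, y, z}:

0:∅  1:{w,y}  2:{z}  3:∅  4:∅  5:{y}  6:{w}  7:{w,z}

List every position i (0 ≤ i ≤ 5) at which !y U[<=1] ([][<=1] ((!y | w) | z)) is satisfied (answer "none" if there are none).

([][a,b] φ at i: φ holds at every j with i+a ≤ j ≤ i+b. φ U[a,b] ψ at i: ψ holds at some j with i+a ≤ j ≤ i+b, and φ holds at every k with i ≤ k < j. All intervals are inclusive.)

Evaluate at each i in [0,5]:
  i=0: ✓ (rhs at j=0)
  i=1: ✓ (rhs at j=1)
  i=2: ✓ (rhs at j=2)
  i=3: ✓ (rhs at j=3)
  i=4: ✗ (no rhs in [4,5])
  i=5: ✗ (lhs fails at k=5 before rhs at j=6)

0, 1, 2, 3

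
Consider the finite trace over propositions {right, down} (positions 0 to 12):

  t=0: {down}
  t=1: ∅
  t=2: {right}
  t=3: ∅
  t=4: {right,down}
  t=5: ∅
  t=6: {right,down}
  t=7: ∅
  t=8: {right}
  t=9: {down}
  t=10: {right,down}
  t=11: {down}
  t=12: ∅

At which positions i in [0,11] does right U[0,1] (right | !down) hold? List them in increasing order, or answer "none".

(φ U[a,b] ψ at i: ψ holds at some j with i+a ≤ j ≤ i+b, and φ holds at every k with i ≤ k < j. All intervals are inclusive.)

1, 2, 3, 4, 5, 6, 7, 8, 10

Evaluate at each i in [0,11]:
  i=0: ✗ (lhs fails at k=0 before rhs at j=1)
  i=1: ✓ (rhs at j=1)
  i=2: ✓ (rhs at j=2)
  i=3: ✓ (rhs at j=3)
  i=4: ✓ (rhs at j=4)
  i=5: ✓ (rhs at j=5)
  i=6: ✓ (rhs at j=6)
  i=7: ✓ (rhs at j=7)
  i=8: ✓ (rhs at j=8)
  i=9: ✗ (lhs fails at k=9 before rhs at j=10)
  i=10: ✓ (rhs at j=10)
  i=11: ✗ (lhs fails at k=11 before rhs at j=12)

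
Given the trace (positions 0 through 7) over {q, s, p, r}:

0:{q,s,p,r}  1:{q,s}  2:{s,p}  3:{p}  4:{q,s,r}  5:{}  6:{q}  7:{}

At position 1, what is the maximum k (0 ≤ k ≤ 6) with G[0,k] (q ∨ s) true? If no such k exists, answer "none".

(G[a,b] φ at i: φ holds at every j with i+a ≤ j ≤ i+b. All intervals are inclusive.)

(q ∨ s) must hold from j=1 onward; find where it first fails.
  j=1: holds
  j=2: holds
  j=3: fails
Holds on [1,2], so largest k = 1.

1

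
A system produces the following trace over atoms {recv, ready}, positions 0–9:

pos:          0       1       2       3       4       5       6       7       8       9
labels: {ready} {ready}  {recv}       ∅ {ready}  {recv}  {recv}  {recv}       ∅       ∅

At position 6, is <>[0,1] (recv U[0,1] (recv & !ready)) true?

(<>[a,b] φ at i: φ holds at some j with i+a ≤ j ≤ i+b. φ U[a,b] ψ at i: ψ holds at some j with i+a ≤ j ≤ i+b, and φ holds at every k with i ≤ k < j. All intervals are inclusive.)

Holds

Check (recv U[0,1] (recv & !ready)) at each j in [6,7]:
  j=6: holds
  j=7: holds
Found at j=6 → formula holds.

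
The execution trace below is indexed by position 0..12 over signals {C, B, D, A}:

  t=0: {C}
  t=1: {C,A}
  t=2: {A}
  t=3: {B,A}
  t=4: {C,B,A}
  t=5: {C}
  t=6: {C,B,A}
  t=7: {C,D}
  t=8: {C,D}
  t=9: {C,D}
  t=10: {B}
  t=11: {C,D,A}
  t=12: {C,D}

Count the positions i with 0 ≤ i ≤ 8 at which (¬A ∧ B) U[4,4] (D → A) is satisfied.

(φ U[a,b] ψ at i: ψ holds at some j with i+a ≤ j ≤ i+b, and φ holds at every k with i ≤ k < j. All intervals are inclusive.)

Evaluate at each i in [0,8]:
  i=0: ✗ (lhs fails at k=0 before rhs at j=4)
  i=1: ✗ (lhs fails at k=1 before rhs at j=5)
  i=2: ✗ (lhs fails at k=2 before rhs at j=6)
  i=3: ✗ (no rhs in [7,7])
  i=4: ✗ (no rhs in [8,8])
  i=5: ✗ (no rhs in [9,9])
  i=6: ✗ (lhs fails at k=6 before rhs at j=10)
  i=7: ✗ (lhs fails at k=7 before rhs at j=11)
  i=8: ✗ (no rhs in [12,12])
Positions where it holds: {} → 0.

0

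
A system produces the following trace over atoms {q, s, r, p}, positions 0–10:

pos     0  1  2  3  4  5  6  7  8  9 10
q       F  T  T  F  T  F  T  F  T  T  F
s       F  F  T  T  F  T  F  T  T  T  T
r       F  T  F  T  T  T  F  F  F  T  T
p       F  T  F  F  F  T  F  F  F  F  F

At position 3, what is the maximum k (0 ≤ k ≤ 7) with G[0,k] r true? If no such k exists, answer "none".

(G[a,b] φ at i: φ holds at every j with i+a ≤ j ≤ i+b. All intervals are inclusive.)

2

r must hold from j=3 onward; find where it first fails.
  j=3: holds
  j=4: holds
  j=5: holds
  j=6: fails
Holds on [3,5], so largest k = 2.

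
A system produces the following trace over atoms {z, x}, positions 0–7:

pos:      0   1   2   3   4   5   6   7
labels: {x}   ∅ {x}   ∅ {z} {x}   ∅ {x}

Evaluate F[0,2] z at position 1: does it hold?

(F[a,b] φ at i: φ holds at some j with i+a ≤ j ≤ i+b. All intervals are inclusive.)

Check z at each j in [1,3]:
  j=1: false
  j=2: false
  j=3: false
No position in the window satisfies it → formula fails.

No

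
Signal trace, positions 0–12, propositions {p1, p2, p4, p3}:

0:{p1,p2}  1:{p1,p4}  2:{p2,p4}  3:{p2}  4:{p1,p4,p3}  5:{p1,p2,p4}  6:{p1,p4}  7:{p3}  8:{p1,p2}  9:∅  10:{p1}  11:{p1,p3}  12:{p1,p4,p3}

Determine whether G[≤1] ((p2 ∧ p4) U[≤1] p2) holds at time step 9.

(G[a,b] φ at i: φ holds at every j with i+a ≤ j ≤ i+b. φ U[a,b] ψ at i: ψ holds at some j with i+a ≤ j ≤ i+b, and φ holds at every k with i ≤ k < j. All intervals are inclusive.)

False

Check ((p2 ∧ p4) U[≤1] p2) at every j in [9,10]:
  j=9: fails
  j=10: fails
Fails at j=9 → formula fails.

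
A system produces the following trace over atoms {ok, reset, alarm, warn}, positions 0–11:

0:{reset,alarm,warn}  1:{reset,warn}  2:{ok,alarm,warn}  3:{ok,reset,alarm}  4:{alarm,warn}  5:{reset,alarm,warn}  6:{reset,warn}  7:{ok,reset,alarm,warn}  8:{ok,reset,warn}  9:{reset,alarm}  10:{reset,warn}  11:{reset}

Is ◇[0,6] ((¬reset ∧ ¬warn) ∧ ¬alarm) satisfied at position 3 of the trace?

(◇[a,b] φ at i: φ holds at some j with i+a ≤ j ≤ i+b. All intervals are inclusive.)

Does not hold

Check ((¬reset ∧ ¬warn) ∧ ¬alarm) at each j in [3,9]:
  j=3: false
  j=4: false
  j=5: false
  j=6: false
  j=7: false
  j=8: false
  j=9: false
No position in the window satisfies it → formula fails.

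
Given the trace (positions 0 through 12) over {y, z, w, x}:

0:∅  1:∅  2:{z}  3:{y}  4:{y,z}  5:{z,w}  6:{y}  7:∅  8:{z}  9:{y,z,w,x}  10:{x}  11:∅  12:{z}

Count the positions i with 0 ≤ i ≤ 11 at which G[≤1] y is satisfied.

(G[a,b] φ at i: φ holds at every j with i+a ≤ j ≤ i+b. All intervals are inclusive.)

Evaluate at each i in [0,11]:
  i=0: ✗ (fails at j=0)
  i=1: ✗ (fails at j=1)
  i=2: ✗ (fails at j=2)
  i=3: ✓ (all of [3,4])
  i=4: ✗ (fails at j=5)
  i=5: ✗ (fails at j=5)
  i=6: ✗ (fails at j=7)
  i=7: ✗ (fails at j=7)
  i=8: ✗ (fails at j=8)
  i=9: ✗ (fails at j=10)
  i=10: ✗ (fails at j=10)
  i=11: ✗ (fails at j=11)
Positions where it holds: {3} → 1.

1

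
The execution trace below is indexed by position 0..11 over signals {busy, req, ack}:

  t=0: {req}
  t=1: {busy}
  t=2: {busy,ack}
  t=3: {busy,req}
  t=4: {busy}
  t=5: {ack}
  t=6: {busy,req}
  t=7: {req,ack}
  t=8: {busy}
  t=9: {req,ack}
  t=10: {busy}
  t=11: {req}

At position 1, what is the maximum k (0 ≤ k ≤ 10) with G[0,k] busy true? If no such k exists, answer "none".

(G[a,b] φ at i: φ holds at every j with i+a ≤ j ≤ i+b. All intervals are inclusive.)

busy must hold from j=1 onward; find where it first fails.
  j=1: holds
  j=2: holds
  j=3: holds
  j=4: holds
  j=5: fails
Holds on [1,4], so largest k = 3.

3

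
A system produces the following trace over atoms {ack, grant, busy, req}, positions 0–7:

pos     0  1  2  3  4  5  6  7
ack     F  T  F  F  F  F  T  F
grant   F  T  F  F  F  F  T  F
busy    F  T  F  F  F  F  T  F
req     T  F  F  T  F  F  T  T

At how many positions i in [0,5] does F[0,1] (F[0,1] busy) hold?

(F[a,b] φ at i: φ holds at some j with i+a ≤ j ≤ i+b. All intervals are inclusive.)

Evaluate at each i in [0,5]:
  i=0: ✓ (witness j=0)
  i=1: ✓ (witness j=1)
  i=2: ✗ (none in [2,3])
  i=3: ✗ (none in [3,4])
  i=4: ✓ (witness j=5)
  i=5: ✓ (witness j=5)
Positions where it holds: {0, 1, 4, 5} → 4.

4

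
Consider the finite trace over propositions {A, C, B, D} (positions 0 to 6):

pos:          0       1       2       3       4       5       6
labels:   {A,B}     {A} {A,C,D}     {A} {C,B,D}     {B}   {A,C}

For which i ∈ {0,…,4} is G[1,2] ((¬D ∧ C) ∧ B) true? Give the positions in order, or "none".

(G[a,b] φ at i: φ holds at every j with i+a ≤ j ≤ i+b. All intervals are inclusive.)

none

Evaluate at each i in [0,4]:
  i=0: ✗ (fails at j=1)
  i=1: ✗ (fails at j=2)
  i=2: ✗ (fails at j=3)
  i=3: ✗ (fails at j=4)
  i=4: ✗ (fails at j=5)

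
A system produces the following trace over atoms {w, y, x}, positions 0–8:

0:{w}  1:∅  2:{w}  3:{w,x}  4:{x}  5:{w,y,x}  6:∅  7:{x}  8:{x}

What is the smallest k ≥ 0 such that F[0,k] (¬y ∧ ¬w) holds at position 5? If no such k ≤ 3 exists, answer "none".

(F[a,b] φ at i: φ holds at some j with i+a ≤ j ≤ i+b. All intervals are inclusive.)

Scan j = 5,6,… for (¬y ∧ ¬w):
  j=5: fails
  j=6: holds
First hit at j=6, so smallest k = 6-5 = 1.

1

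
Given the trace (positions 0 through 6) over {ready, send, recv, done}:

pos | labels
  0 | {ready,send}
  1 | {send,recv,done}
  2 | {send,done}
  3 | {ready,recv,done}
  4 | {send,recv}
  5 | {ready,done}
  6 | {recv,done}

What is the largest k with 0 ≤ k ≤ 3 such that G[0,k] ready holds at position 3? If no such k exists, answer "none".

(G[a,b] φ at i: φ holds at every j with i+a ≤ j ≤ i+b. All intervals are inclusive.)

0

ready must hold from j=3 onward; find where it first fails.
  j=3: holds
  j=4: fails
Holds on [3,3], so largest k = 0.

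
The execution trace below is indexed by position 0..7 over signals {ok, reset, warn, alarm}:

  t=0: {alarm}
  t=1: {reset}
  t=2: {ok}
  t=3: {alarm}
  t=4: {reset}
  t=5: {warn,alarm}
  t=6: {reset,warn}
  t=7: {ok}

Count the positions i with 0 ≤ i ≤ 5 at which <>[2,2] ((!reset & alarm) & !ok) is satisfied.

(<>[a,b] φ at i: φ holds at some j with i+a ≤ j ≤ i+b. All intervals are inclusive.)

Evaluate at each i in [0,5]:
  i=0: ✗ (none in [2,2])
  i=1: ✓ (witness j=3)
  i=2: ✗ (none in [4,4])
  i=3: ✓ (witness j=5)
  i=4: ✗ (none in [6,6])
  i=5: ✗ (none in [7,7])
Positions where it holds: {1, 3} → 2.

2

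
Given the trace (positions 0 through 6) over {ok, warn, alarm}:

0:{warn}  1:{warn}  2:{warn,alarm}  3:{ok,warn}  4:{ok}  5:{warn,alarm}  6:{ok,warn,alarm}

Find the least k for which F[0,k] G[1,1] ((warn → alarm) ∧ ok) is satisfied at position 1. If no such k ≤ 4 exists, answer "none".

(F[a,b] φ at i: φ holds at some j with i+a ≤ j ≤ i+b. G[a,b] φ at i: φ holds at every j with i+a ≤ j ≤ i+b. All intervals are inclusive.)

2

Scan j = 1,2,… for G[1,1] ((warn → alarm) ∧ ok):
  j=1: fails
  j=2: fails
  j=3: holds
First hit at j=3, so smallest k = 3-1 = 2.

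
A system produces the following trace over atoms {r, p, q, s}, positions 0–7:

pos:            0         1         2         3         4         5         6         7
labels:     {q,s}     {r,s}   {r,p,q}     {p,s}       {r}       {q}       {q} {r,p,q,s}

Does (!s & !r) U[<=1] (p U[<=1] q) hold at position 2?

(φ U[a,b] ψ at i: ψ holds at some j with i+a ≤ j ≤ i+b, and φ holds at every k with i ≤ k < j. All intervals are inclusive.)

Need some j in [2,3] with (p U[<=1] q), and (!s & !r) at every k in [2,j-1].
  j=2: (p U[<=1] q) holds; no prefix to check → satisfied.

True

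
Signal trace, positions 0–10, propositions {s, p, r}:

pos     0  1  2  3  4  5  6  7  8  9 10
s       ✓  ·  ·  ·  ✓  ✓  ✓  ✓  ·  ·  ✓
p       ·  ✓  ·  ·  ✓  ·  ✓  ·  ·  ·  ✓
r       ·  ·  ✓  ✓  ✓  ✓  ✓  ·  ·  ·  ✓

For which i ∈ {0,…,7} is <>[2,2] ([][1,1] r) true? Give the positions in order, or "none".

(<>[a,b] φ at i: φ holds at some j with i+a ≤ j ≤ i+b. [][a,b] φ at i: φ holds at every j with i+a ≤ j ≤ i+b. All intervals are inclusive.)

Evaluate at each i in [0,7]:
  i=0: ✓ (witness j=2)
  i=1: ✓ (witness j=3)
  i=2: ✓ (witness j=4)
  i=3: ✓ (witness j=5)
  i=4: ✗ (none in [6,6])
  i=5: ✗ (none in [7,7])
  i=6: ✗ (none in [8,8])
  i=7: ✓ (witness j=9)

0, 1, 2, 3, 7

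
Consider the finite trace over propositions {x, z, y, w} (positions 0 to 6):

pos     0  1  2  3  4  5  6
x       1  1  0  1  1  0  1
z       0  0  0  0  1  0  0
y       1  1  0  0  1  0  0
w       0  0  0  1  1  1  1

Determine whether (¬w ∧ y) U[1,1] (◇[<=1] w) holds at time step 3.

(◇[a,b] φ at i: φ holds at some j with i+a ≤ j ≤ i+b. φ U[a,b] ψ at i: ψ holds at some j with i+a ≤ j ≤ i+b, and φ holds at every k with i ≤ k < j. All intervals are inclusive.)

Need some j in [4,4] with ◇[<=1] w, and (¬w ∧ y) at every k in [3,j-1].
  j=4: ◇[<=1] w holds, but (¬w ∧ y) fails at k=3 → not this j.
No j in the window works → until fails.

No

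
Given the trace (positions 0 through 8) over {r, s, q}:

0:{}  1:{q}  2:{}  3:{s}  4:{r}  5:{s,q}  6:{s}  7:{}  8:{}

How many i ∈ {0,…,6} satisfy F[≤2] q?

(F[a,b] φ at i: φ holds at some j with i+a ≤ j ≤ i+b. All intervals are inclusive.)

5

Evaluate at each i in [0,6]:
  i=0: ✓ (witness j=1)
  i=1: ✓ (witness j=1)
  i=2: ✗ (none in [2,4])
  i=3: ✓ (witness j=5)
  i=4: ✓ (witness j=5)
  i=5: ✓ (witness j=5)
  i=6: ✗ (none in [6,8])
Positions where it holds: {0, 1, 3, 4, 5} → 5.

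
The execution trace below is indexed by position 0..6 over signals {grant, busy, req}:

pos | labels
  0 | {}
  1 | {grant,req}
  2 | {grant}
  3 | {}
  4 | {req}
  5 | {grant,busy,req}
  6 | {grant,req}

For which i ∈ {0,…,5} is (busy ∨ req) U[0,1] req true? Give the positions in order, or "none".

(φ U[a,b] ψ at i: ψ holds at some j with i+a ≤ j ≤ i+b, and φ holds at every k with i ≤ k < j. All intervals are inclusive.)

Evaluate at each i in [0,5]:
  i=0: ✗ (lhs fails at k=0 before rhs at j=1)
  i=1: ✓ (rhs at j=1)
  i=2: ✗ (no rhs in [2,3])
  i=3: ✗ (lhs fails at k=3 before rhs at j=4)
  i=4: ✓ (rhs at j=4)
  i=5: ✓ (rhs at j=5)

1, 4, 5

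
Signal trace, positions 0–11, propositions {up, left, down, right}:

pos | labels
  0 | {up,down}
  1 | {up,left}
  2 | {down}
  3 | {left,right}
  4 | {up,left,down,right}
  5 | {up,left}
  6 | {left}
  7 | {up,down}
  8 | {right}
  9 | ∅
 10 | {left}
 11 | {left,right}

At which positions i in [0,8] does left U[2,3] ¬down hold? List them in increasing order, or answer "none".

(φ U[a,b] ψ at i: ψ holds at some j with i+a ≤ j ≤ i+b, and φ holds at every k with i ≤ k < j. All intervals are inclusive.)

Evaluate at each i in [0,8]:
  i=0: ✗ (lhs fails at k=0 before rhs at j=3)
  i=1: ✗ (lhs fails at k=2 before rhs at j=3)
  i=2: ✗ (lhs fails at k=2 before rhs at j=5)
  i=3: ✓ (rhs at j=5; lhs holds on [3,4])
  i=4: ✓ (rhs at j=6; lhs holds on [4,5])
  i=5: ✗ (lhs fails at k=7 before rhs at j=8)
  i=6: ✗ (lhs fails at k=7 before rhs at j=8)
  i=7: ✗ (lhs fails at k=7 before rhs at j=9)
  i=8: ✗ (lhs fails at k=8 before rhs at j=10)

3, 4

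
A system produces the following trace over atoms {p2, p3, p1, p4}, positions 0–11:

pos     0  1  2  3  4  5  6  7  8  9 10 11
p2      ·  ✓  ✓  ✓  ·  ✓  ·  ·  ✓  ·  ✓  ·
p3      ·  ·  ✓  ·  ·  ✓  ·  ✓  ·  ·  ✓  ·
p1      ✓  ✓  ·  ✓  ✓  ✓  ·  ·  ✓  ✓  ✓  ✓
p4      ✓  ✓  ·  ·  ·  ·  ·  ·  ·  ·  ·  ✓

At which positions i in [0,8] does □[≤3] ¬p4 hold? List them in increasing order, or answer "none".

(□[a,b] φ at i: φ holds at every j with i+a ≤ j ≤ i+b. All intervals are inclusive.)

Evaluate at each i in [0,8]:
  i=0: ✗ (fails at j=0)
  i=1: ✗ (fails at j=1)
  i=2: ✓ (all of [2,5])
  i=3: ✓ (all of [3,6])
  i=4: ✓ (all of [4,7])
  i=5: ✓ (all of [5,8])
  i=6: ✓ (all of [6,9])
  i=7: ✓ (all of [7,10])
  i=8: ✗ (fails at j=11)

2, 3, 4, 5, 6, 7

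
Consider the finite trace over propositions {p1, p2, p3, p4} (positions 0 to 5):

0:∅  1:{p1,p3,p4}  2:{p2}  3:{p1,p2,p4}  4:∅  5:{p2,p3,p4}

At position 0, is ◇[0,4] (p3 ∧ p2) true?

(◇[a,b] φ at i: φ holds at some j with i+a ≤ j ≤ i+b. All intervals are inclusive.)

False

Check (p3 ∧ p2) at each j in [0,4]:
  j=0: false
  j=1: false
  j=2: false
  j=3: false
  j=4: false
No position in the window satisfies it → formula fails.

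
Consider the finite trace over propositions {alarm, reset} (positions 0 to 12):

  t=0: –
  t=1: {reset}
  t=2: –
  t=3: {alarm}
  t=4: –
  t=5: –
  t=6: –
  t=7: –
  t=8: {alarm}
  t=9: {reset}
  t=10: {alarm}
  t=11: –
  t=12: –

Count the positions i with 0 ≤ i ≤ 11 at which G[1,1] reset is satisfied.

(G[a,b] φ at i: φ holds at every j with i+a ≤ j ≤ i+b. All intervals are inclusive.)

2

Evaluate at each i in [0,11]:
  i=0: ✓ (all of [1,1])
  i=1: ✗ (fails at j=2)
  i=2: ✗ (fails at j=3)
  i=3: ✗ (fails at j=4)
  i=4: ✗ (fails at j=5)
  i=5: ✗ (fails at j=6)
  i=6: ✗ (fails at j=7)
  i=7: ✗ (fails at j=8)
  i=8: ✓ (all of [9,9])
  i=9: ✗ (fails at j=10)
  i=10: ✗ (fails at j=11)
  i=11: ✗ (fails at j=12)
Positions where it holds: {0, 8} → 2.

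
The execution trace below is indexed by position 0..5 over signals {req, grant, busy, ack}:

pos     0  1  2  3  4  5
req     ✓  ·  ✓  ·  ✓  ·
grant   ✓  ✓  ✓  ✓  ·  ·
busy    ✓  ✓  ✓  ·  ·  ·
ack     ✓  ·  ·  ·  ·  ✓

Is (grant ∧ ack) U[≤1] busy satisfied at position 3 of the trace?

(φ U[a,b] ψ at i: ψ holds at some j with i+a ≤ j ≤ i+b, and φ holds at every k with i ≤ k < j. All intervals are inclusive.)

Need some j in [3,4] with busy, and (grant ∧ ack) at every k in [3,j-1].
  j=3: busy false.
  j=4: busy false.
No j in the window works → until fails.

Does not hold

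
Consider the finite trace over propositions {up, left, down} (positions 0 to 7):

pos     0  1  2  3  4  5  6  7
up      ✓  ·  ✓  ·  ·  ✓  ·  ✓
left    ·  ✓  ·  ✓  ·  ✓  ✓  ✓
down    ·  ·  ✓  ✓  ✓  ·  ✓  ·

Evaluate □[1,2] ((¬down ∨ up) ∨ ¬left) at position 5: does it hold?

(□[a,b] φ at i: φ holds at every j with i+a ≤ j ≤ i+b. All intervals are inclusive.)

False

Check ((¬down ∨ up) ∨ ¬left) at every j in [6,7]:
  j=6: false
  j=7: true
Fails at j=6 → formula fails.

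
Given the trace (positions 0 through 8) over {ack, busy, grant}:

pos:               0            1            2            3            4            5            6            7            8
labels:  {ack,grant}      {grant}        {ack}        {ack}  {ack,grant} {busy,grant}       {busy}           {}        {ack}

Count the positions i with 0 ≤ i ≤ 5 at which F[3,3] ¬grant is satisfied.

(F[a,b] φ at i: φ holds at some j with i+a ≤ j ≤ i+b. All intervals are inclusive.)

4

Evaluate at each i in [0,5]:
  i=0: ✓ (witness j=3)
  i=1: ✗ (none in [4,4])
  i=2: ✗ (none in [5,5])
  i=3: ✓ (witness j=6)
  i=4: ✓ (witness j=7)
  i=5: ✓ (witness j=8)
Positions where it holds: {0, 3, 4, 5} → 4.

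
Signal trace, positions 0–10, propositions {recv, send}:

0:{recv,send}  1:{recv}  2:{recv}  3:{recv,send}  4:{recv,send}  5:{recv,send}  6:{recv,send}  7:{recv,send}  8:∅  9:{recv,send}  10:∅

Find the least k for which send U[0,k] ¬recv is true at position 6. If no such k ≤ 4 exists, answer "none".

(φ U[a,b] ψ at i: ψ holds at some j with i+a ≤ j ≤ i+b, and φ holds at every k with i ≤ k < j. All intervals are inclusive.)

Need earliest j ≥ 6 with ¬recv, and send at every k in [6,j-1].
  j=6: rhs fails.
  j=7: rhs fails.
  j=8: rhs holds; lhs holds on [6,7]. k = 2.

2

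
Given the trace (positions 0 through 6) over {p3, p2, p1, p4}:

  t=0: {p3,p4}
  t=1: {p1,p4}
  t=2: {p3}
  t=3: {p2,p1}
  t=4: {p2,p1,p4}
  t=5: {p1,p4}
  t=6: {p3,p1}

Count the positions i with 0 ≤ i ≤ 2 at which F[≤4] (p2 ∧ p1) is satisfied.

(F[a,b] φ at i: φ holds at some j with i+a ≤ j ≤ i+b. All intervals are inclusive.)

3

Evaluate at each i in [0,2]:
  i=0: ✓ (witness j=3)
  i=1: ✓ (witness j=3)
  i=2: ✓ (witness j=3)
Positions where it holds: {0, 1, 2} → 3.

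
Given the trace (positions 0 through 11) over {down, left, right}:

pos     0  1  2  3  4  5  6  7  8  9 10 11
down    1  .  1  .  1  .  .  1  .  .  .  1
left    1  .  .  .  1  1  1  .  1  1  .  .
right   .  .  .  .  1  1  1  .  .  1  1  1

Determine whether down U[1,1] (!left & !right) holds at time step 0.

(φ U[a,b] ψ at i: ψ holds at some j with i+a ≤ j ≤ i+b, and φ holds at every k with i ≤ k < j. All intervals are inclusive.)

Holds

Need some j in [1,1] with (!left & !right), and down at every k in [0,j-1].
  j=1: (!left & !right) holds; down holds at every k in [0,0] → satisfied.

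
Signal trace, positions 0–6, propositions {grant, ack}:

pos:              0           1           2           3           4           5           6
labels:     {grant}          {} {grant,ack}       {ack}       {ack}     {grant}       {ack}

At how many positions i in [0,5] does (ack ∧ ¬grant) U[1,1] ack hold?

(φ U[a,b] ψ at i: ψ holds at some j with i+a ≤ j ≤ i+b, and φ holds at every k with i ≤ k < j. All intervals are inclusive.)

1

Evaluate at each i in [0,5]:
  i=0: ✗ (no rhs in [1,1])
  i=1: ✗ (lhs fails at k=1 before rhs at j=2)
  i=2: ✗ (lhs fails at k=2 before rhs at j=3)
  i=3: ✓ (rhs at j=4; lhs holds on [3,3])
  i=4: ✗ (no rhs in [5,5])
  i=5: ✗ (lhs fails at k=5 before rhs at j=6)
Positions where it holds: {3} → 1.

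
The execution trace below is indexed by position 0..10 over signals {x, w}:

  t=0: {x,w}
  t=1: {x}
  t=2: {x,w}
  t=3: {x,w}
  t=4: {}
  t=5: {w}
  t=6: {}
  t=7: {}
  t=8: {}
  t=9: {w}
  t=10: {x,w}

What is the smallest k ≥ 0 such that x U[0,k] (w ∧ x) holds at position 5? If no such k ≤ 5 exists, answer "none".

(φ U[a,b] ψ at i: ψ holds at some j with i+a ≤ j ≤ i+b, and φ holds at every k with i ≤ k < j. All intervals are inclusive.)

none

Need earliest j ≥ 5 with (w ∧ x), and x at every k in [5,j-1].
  j=5: rhs fails.
  j=6: rhs fails.
  j=7: rhs fails.
  j=8: rhs fails.
  j=9: rhs fails.
  j=10: rhs holds but lhs fails at k=5.
No witness within the range → none.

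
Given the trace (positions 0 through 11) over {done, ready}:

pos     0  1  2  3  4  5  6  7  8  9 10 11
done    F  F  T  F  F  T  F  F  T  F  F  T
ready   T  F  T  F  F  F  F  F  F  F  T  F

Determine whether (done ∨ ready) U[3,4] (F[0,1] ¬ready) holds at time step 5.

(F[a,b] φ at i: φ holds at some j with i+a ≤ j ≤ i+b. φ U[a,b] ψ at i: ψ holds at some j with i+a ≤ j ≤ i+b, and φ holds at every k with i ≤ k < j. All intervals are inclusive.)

Need some j in [8,9] with F[0,1] ¬ready, and (done ∨ ready) at every k in [5,j-1].
  j=8: F[0,1] ¬ready holds, but (done ∨ ready) fails at k=6 → not this j.
  j=9: F[0,1] ¬ready holds, but (done ∨ ready) fails at k=6 → not this j.
No j in the window works → until fails.

Does not hold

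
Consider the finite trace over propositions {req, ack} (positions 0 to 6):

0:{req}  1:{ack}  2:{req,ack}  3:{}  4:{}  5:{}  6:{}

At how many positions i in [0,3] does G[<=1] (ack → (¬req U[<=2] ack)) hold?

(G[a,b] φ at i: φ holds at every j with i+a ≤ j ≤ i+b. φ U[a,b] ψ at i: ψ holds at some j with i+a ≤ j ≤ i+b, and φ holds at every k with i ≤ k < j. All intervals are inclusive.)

4

Evaluate at each i in [0,3]:
  i=0: ✓ (all of [0,1])
  i=1: ✓ (all of [1,2])
  i=2: ✓ (all of [2,3])
  i=3: ✓ (all of [3,4])
Positions where it holds: {0, 1, 2, 3} → 4.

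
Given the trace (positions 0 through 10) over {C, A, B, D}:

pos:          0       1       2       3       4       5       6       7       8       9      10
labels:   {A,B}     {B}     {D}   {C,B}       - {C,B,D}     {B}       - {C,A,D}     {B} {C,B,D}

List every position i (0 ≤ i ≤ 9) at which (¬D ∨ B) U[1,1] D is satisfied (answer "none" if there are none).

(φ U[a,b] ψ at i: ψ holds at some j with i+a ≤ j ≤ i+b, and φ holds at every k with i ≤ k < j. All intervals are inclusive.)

1, 4, 7, 9

Evaluate at each i in [0,9]:
  i=0: ✗ (no rhs in [1,1])
  i=1: ✓ (rhs at j=2; lhs holds on [1,1])
  i=2: ✗ (no rhs in [3,3])
  i=3: ✗ (no rhs in [4,4])
  i=4: ✓ (rhs at j=5; lhs holds on [4,4])
  i=5: ✗ (no rhs in [6,6])
  i=6: ✗ (no rhs in [7,7])
  i=7: ✓ (rhs at j=8; lhs holds on [7,7])
  i=8: ✗ (no rhs in [9,9])
  i=9: ✓ (rhs at j=10; lhs holds on [9,9])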